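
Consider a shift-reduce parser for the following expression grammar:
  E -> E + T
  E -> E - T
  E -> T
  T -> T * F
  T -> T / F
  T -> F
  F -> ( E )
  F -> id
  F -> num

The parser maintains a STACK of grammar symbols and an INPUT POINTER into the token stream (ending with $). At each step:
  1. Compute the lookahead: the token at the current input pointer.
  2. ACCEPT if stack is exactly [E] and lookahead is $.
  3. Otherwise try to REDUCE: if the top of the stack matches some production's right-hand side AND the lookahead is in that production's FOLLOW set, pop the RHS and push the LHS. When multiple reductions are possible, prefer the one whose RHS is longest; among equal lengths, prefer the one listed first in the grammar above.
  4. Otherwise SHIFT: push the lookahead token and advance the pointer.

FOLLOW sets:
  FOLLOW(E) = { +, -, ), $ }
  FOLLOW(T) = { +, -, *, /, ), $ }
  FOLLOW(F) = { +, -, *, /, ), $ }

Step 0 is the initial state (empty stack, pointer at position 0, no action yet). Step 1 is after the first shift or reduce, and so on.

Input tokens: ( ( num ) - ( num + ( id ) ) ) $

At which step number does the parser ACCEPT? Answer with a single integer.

Step 1: shift (. Stack=[(] ptr=1 lookahead=( remaining=[( num ) - ( num + ( id ) ) ) $]
Step 2: shift (. Stack=[( (] ptr=2 lookahead=num remaining=[num ) - ( num + ( id ) ) ) $]
Step 3: shift num. Stack=[( ( num] ptr=3 lookahead=) remaining=[) - ( num + ( id ) ) ) $]
Step 4: reduce F->num. Stack=[( ( F] ptr=3 lookahead=) remaining=[) - ( num + ( id ) ) ) $]
Step 5: reduce T->F. Stack=[( ( T] ptr=3 lookahead=) remaining=[) - ( num + ( id ) ) ) $]
Step 6: reduce E->T. Stack=[( ( E] ptr=3 lookahead=) remaining=[) - ( num + ( id ) ) ) $]
Step 7: shift ). Stack=[( ( E )] ptr=4 lookahead=- remaining=[- ( num + ( id ) ) ) $]
Step 8: reduce F->( E ). Stack=[( F] ptr=4 lookahead=- remaining=[- ( num + ( id ) ) ) $]
Step 9: reduce T->F. Stack=[( T] ptr=4 lookahead=- remaining=[- ( num + ( id ) ) ) $]
Step 10: reduce E->T. Stack=[( E] ptr=4 lookahead=- remaining=[- ( num + ( id ) ) ) $]
Step 11: shift -. Stack=[( E -] ptr=5 lookahead=( remaining=[( num + ( id ) ) ) $]
Step 12: shift (. Stack=[( E - (] ptr=6 lookahead=num remaining=[num + ( id ) ) ) $]
Step 13: shift num. Stack=[( E - ( num] ptr=7 lookahead=+ remaining=[+ ( id ) ) ) $]
Step 14: reduce F->num. Stack=[( E - ( F] ptr=7 lookahead=+ remaining=[+ ( id ) ) ) $]
Step 15: reduce T->F. Stack=[( E - ( T] ptr=7 lookahead=+ remaining=[+ ( id ) ) ) $]
Step 16: reduce E->T. Stack=[( E - ( E] ptr=7 lookahead=+ remaining=[+ ( id ) ) ) $]
Step 17: shift +. Stack=[( E - ( E +] ptr=8 lookahead=( remaining=[( id ) ) ) $]
Step 18: shift (. Stack=[( E - ( E + (] ptr=9 lookahead=id remaining=[id ) ) ) $]
Step 19: shift id. Stack=[( E - ( E + ( id] ptr=10 lookahead=) remaining=[) ) ) $]
Step 20: reduce F->id. Stack=[( E - ( E + ( F] ptr=10 lookahead=) remaining=[) ) ) $]
Step 21: reduce T->F. Stack=[( E - ( E + ( T] ptr=10 lookahead=) remaining=[) ) ) $]
Step 22: reduce E->T. Stack=[( E - ( E + ( E] ptr=10 lookahead=) remaining=[) ) ) $]
Step 23: shift ). Stack=[( E - ( E + ( E )] ptr=11 lookahead=) remaining=[) ) $]
Step 24: reduce F->( E ). Stack=[( E - ( E + F] ptr=11 lookahead=) remaining=[) ) $]
Step 25: reduce T->F. Stack=[( E - ( E + T] ptr=11 lookahead=) remaining=[) ) $]
Step 26: reduce E->E + T. Stack=[( E - ( E] ptr=11 lookahead=) remaining=[) ) $]
Step 27: shift ). Stack=[( E - ( E )] ptr=12 lookahead=) remaining=[) $]
Step 28: reduce F->( E ). Stack=[( E - F] ptr=12 lookahead=) remaining=[) $]
Step 29: reduce T->F. Stack=[( E - T] ptr=12 lookahead=) remaining=[) $]
Step 30: reduce E->E - T. Stack=[( E] ptr=12 lookahead=) remaining=[) $]
Step 31: shift ). Stack=[( E )] ptr=13 lookahead=$ remaining=[$]
Step 32: reduce F->( E ). Stack=[F] ptr=13 lookahead=$ remaining=[$]
Step 33: reduce T->F. Stack=[T] ptr=13 lookahead=$ remaining=[$]
Step 34: reduce E->T. Stack=[E] ptr=13 lookahead=$ remaining=[$]
Step 35: accept. Stack=[E] ptr=13 lookahead=$ remaining=[$]

Answer: 35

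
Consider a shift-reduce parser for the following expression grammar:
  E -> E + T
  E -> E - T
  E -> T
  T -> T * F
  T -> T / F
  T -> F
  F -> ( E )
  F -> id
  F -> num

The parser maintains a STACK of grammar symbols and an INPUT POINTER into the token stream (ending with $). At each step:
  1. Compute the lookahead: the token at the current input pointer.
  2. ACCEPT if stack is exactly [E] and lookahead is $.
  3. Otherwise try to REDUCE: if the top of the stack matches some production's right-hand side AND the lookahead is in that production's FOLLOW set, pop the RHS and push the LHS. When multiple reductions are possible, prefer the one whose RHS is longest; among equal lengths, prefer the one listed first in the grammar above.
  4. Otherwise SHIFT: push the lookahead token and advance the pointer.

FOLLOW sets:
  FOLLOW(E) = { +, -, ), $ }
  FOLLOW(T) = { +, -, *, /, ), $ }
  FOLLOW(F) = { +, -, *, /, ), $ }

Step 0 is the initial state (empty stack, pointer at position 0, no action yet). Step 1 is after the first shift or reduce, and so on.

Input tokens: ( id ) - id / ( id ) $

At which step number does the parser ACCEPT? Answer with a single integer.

Step 1: shift (. Stack=[(] ptr=1 lookahead=id remaining=[id ) - id / ( id ) $]
Step 2: shift id. Stack=[( id] ptr=2 lookahead=) remaining=[) - id / ( id ) $]
Step 3: reduce F->id. Stack=[( F] ptr=2 lookahead=) remaining=[) - id / ( id ) $]
Step 4: reduce T->F. Stack=[( T] ptr=2 lookahead=) remaining=[) - id / ( id ) $]
Step 5: reduce E->T. Stack=[( E] ptr=2 lookahead=) remaining=[) - id / ( id ) $]
Step 6: shift ). Stack=[( E )] ptr=3 lookahead=- remaining=[- id / ( id ) $]
Step 7: reduce F->( E ). Stack=[F] ptr=3 lookahead=- remaining=[- id / ( id ) $]
Step 8: reduce T->F. Stack=[T] ptr=3 lookahead=- remaining=[- id / ( id ) $]
Step 9: reduce E->T. Stack=[E] ptr=3 lookahead=- remaining=[- id / ( id ) $]
Step 10: shift -. Stack=[E -] ptr=4 lookahead=id remaining=[id / ( id ) $]
Step 11: shift id. Stack=[E - id] ptr=5 lookahead=/ remaining=[/ ( id ) $]
Step 12: reduce F->id. Stack=[E - F] ptr=5 lookahead=/ remaining=[/ ( id ) $]
Step 13: reduce T->F. Stack=[E - T] ptr=5 lookahead=/ remaining=[/ ( id ) $]
Step 14: shift /. Stack=[E - T /] ptr=6 lookahead=( remaining=[( id ) $]
Step 15: shift (. Stack=[E - T / (] ptr=7 lookahead=id remaining=[id ) $]
Step 16: shift id. Stack=[E - T / ( id] ptr=8 lookahead=) remaining=[) $]
Step 17: reduce F->id. Stack=[E - T / ( F] ptr=8 lookahead=) remaining=[) $]
Step 18: reduce T->F. Stack=[E - T / ( T] ptr=8 lookahead=) remaining=[) $]
Step 19: reduce E->T. Stack=[E - T / ( E] ptr=8 lookahead=) remaining=[) $]
Step 20: shift ). Stack=[E - T / ( E )] ptr=9 lookahead=$ remaining=[$]
Step 21: reduce F->( E ). Stack=[E - T / F] ptr=9 lookahead=$ remaining=[$]
Step 22: reduce T->T / F. Stack=[E - T] ptr=9 lookahead=$ remaining=[$]
Step 23: reduce E->E - T. Stack=[E] ptr=9 lookahead=$ remaining=[$]
Step 24: accept. Stack=[E] ptr=9 lookahead=$ remaining=[$]

Answer: 24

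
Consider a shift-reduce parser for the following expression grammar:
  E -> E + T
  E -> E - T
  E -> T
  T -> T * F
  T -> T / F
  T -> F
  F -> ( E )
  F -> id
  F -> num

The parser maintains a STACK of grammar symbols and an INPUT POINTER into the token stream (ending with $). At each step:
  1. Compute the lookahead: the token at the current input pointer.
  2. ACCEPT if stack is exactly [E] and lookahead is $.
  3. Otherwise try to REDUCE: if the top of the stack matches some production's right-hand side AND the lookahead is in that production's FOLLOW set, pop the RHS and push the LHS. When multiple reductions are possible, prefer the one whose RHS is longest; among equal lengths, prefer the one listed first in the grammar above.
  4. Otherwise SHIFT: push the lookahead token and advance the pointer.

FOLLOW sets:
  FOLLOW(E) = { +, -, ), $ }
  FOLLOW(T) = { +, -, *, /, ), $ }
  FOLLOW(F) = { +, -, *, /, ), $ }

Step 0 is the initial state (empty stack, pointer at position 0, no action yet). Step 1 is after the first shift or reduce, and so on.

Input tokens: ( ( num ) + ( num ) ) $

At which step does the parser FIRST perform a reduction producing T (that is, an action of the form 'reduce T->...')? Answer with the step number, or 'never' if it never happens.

Answer: 5

Derivation:
Step 1: shift (. Stack=[(] ptr=1 lookahead=( remaining=[( num ) + ( num ) ) $]
Step 2: shift (. Stack=[( (] ptr=2 lookahead=num remaining=[num ) + ( num ) ) $]
Step 3: shift num. Stack=[( ( num] ptr=3 lookahead=) remaining=[) + ( num ) ) $]
Step 4: reduce F->num. Stack=[( ( F] ptr=3 lookahead=) remaining=[) + ( num ) ) $]
Step 5: reduce T->F. Stack=[( ( T] ptr=3 lookahead=) remaining=[) + ( num ) ) $]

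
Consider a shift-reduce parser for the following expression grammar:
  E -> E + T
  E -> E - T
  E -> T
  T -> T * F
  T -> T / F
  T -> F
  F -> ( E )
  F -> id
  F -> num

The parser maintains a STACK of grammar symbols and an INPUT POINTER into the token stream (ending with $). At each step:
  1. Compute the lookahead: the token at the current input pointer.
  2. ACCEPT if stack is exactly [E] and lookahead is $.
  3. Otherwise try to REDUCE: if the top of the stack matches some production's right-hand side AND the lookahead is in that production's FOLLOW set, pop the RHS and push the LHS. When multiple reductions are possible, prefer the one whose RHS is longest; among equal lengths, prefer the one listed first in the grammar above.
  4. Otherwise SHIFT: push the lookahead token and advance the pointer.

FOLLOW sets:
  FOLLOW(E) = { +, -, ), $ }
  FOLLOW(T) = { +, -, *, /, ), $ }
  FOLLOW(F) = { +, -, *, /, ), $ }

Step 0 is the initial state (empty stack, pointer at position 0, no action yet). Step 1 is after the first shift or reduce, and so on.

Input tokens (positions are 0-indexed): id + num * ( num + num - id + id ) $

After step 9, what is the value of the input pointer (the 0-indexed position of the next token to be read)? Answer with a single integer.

Step 1: shift id. Stack=[id] ptr=1 lookahead=+ remaining=[+ num * ( num + num - id + id ) $]
Step 2: reduce F->id. Stack=[F] ptr=1 lookahead=+ remaining=[+ num * ( num + num - id + id ) $]
Step 3: reduce T->F. Stack=[T] ptr=1 lookahead=+ remaining=[+ num * ( num + num - id + id ) $]
Step 4: reduce E->T. Stack=[E] ptr=1 lookahead=+ remaining=[+ num * ( num + num - id + id ) $]
Step 5: shift +. Stack=[E +] ptr=2 lookahead=num remaining=[num * ( num + num - id + id ) $]
Step 6: shift num. Stack=[E + num] ptr=3 lookahead=* remaining=[* ( num + num - id + id ) $]
Step 7: reduce F->num. Stack=[E + F] ptr=3 lookahead=* remaining=[* ( num + num - id + id ) $]
Step 8: reduce T->F. Stack=[E + T] ptr=3 lookahead=* remaining=[* ( num + num - id + id ) $]
Step 9: shift *. Stack=[E + T *] ptr=4 lookahead=( remaining=[( num + num - id + id ) $]

Answer: 4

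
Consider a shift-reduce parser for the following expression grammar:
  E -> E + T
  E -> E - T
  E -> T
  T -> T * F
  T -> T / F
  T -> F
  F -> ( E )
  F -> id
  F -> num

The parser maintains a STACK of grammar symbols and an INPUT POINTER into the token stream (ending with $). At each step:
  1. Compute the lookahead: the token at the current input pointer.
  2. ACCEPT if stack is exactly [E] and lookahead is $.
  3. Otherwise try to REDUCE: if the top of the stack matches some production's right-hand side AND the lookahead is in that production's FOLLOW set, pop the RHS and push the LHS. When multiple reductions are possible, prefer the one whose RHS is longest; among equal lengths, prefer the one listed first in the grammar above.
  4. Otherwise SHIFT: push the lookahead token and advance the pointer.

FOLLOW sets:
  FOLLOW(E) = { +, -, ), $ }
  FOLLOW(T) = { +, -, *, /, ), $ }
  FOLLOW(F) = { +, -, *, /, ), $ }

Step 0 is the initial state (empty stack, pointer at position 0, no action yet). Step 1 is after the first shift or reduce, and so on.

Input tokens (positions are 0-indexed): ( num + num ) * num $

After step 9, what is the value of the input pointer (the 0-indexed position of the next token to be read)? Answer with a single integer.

Step 1: shift (. Stack=[(] ptr=1 lookahead=num remaining=[num + num ) * num $]
Step 2: shift num. Stack=[( num] ptr=2 lookahead=+ remaining=[+ num ) * num $]
Step 3: reduce F->num. Stack=[( F] ptr=2 lookahead=+ remaining=[+ num ) * num $]
Step 4: reduce T->F. Stack=[( T] ptr=2 lookahead=+ remaining=[+ num ) * num $]
Step 5: reduce E->T. Stack=[( E] ptr=2 lookahead=+ remaining=[+ num ) * num $]
Step 6: shift +. Stack=[( E +] ptr=3 lookahead=num remaining=[num ) * num $]
Step 7: shift num. Stack=[( E + num] ptr=4 lookahead=) remaining=[) * num $]
Step 8: reduce F->num. Stack=[( E + F] ptr=4 lookahead=) remaining=[) * num $]
Step 9: reduce T->F. Stack=[( E + T] ptr=4 lookahead=) remaining=[) * num $]

Answer: 4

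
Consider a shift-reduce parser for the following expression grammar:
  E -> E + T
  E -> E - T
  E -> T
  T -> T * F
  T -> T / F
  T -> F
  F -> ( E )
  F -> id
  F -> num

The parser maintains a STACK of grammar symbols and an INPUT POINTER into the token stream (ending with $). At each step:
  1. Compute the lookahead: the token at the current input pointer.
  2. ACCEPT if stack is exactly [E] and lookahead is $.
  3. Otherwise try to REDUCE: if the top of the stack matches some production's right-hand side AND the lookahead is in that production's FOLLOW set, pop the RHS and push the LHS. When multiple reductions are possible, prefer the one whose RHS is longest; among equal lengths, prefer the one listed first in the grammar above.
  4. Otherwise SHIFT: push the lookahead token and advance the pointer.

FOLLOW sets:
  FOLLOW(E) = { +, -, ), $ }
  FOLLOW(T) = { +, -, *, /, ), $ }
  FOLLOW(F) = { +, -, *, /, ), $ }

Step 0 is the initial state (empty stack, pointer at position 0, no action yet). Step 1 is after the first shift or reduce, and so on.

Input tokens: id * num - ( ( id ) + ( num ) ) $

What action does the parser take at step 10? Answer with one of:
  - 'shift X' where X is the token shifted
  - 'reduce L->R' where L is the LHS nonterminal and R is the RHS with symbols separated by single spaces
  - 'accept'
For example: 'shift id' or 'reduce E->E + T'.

Step 1: shift id. Stack=[id] ptr=1 lookahead=* remaining=[* num - ( ( id ) + ( num ) ) $]
Step 2: reduce F->id. Stack=[F] ptr=1 lookahead=* remaining=[* num - ( ( id ) + ( num ) ) $]
Step 3: reduce T->F. Stack=[T] ptr=1 lookahead=* remaining=[* num - ( ( id ) + ( num ) ) $]
Step 4: shift *. Stack=[T *] ptr=2 lookahead=num remaining=[num - ( ( id ) + ( num ) ) $]
Step 5: shift num. Stack=[T * num] ptr=3 lookahead=- remaining=[- ( ( id ) + ( num ) ) $]
Step 6: reduce F->num. Stack=[T * F] ptr=3 lookahead=- remaining=[- ( ( id ) + ( num ) ) $]
Step 7: reduce T->T * F. Stack=[T] ptr=3 lookahead=- remaining=[- ( ( id ) + ( num ) ) $]
Step 8: reduce E->T. Stack=[E] ptr=3 lookahead=- remaining=[- ( ( id ) + ( num ) ) $]
Step 9: shift -. Stack=[E -] ptr=4 lookahead=( remaining=[( ( id ) + ( num ) ) $]
Step 10: shift (. Stack=[E - (] ptr=5 lookahead=( remaining=[( id ) + ( num ) ) $]

Answer: shift (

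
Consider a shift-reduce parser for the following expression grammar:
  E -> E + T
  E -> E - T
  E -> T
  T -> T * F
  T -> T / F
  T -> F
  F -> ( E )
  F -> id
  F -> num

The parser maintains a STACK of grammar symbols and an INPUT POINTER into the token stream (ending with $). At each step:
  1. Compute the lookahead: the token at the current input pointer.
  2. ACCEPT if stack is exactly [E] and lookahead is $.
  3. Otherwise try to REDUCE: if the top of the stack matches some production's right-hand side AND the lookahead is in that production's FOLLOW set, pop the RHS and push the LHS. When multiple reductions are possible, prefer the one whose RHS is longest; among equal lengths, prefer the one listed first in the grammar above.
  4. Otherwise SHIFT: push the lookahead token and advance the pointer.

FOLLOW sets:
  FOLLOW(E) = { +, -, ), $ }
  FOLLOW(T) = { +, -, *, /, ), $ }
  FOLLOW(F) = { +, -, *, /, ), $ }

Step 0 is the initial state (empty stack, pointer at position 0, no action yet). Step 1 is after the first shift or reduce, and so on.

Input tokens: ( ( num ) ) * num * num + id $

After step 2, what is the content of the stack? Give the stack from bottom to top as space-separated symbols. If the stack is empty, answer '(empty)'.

Answer: ( (

Derivation:
Step 1: shift (. Stack=[(] ptr=1 lookahead=( remaining=[( num ) ) * num * num + id $]
Step 2: shift (. Stack=[( (] ptr=2 lookahead=num remaining=[num ) ) * num * num + id $]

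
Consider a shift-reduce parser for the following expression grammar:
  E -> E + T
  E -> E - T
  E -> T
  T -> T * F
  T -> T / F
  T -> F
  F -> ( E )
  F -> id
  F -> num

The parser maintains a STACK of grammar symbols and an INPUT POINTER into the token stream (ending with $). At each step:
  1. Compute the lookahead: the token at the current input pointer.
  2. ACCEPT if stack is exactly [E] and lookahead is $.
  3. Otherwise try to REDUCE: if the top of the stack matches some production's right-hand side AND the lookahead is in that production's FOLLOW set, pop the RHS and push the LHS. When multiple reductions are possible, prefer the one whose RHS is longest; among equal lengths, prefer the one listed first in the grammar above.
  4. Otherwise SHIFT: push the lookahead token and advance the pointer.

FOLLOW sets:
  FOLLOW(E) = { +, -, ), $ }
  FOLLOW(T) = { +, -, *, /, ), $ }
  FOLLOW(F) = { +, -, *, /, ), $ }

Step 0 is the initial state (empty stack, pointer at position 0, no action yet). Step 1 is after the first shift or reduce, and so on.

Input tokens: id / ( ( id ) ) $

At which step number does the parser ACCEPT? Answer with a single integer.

Answer: 19

Derivation:
Step 1: shift id. Stack=[id] ptr=1 lookahead=/ remaining=[/ ( ( id ) ) $]
Step 2: reduce F->id. Stack=[F] ptr=1 lookahead=/ remaining=[/ ( ( id ) ) $]
Step 3: reduce T->F. Stack=[T] ptr=1 lookahead=/ remaining=[/ ( ( id ) ) $]
Step 4: shift /. Stack=[T /] ptr=2 lookahead=( remaining=[( ( id ) ) $]
Step 5: shift (. Stack=[T / (] ptr=3 lookahead=( remaining=[( id ) ) $]
Step 6: shift (. Stack=[T / ( (] ptr=4 lookahead=id remaining=[id ) ) $]
Step 7: shift id. Stack=[T / ( ( id] ptr=5 lookahead=) remaining=[) ) $]
Step 8: reduce F->id. Stack=[T / ( ( F] ptr=5 lookahead=) remaining=[) ) $]
Step 9: reduce T->F. Stack=[T / ( ( T] ptr=5 lookahead=) remaining=[) ) $]
Step 10: reduce E->T. Stack=[T / ( ( E] ptr=5 lookahead=) remaining=[) ) $]
Step 11: shift ). Stack=[T / ( ( E )] ptr=6 lookahead=) remaining=[) $]
Step 12: reduce F->( E ). Stack=[T / ( F] ptr=6 lookahead=) remaining=[) $]
Step 13: reduce T->F. Stack=[T / ( T] ptr=6 lookahead=) remaining=[) $]
Step 14: reduce E->T. Stack=[T / ( E] ptr=6 lookahead=) remaining=[) $]
Step 15: shift ). Stack=[T / ( E )] ptr=7 lookahead=$ remaining=[$]
Step 16: reduce F->( E ). Stack=[T / F] ptr=7 lookahead=$ remaining=[$]
Step 17: reduce T->T / F. Stack=[T] ptr=7 lookahead=$ remaining=[$]
Step 18: reduce E->T. Stack=[E] ptr=7 lookahead=$ remaining=[$]
Step 19: accept. Stack=[E] ptr=7 lookahead=$ remaining=[$]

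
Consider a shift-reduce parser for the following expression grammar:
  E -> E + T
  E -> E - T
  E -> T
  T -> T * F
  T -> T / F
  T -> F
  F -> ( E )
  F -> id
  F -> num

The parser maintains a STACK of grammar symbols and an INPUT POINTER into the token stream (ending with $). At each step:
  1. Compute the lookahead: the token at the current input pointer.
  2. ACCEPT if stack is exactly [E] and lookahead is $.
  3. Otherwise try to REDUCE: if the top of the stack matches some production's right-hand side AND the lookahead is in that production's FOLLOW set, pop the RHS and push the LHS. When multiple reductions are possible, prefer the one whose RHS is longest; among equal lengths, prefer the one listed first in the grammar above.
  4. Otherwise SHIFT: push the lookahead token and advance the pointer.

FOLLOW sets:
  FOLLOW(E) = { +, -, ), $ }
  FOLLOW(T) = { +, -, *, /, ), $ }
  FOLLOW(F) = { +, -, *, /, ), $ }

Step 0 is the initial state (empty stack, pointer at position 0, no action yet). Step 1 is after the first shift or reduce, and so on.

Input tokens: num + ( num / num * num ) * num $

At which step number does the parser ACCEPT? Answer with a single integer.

Step 1: shift num. Stack=[num] ptr=1 lookahead=+ remaining=[+ ( num / num * num ) * num $]
Step 2: reduce F->num. Stack=[F] ptr=1 lookahead=+ remaining=[+ ( num / num * num ) * num $]
Step 3: reduce T->F. Stack=[T] ptr=1 lookahead=+ remaining=[+ ( num / num * num ) * num $]
Step 4: reduce E->T. Stack=[E] ptr=1 lookahead=+ remaining=[+ ( num / num * num ) * num $]
Step 5: shift +. Stack=[E +] ptr=2 lookahead=( remaining=[( num / num * num ) * num $]
Step 6: shift (. Stack=[E + (] ptr=3 lookahead=num remaining=[num / num * num ) * num $]
Step 7: shift num. Stack=[E + ( num] ptr=4 lookahead=/ remaining=[/ num * num ) * num $]
Step 8: reduce F->num. Stack=[E + ( F] ptr=4 lookahead=/ remaining=[/ num * num ) * num $]
Step 9: reduce T->F. Stack=[E + ( T] ptr=4 lookahead=/ remaining=[/ num * num ) * num $]
Step 10: shift /. Stack=[E + ( T /] ptr=5 lookahead=num remaining=[num * num ) * num $]
Step 11: shift num. Stack=[E + ( T / num] ptr=6 lookahead=* remaining=[* num ) * num $]
Step 12: reduce F->num. Stack=[E + ( T / F] ptr=6 lookahead=* remaining=[* num ) * num $]
Step 13: reduce T->T / F. Stack=[E + ( T] ptr=6 lookahead=* remaining=[* num ) * num $]
Step 14: shift *. Stack=[E + ( T *] ptr=7 lookahead=num remaining=[num ) * num $]
Step 15: shift num. Stack=[E + ( T * num] ptr=8 lookahead=) remaining=[) * num $]
Step 16: reduce F->num. Stack=[E + ( T * F] ptr=8 lookahead=) remaining=[) * num $]
Step 17: reduce T->T * F. Stack=[E + ( T] ptr=8 lookahead=) remaining=[) * num $]
Step 18: reduce E->T. Stack=[E + ( E] ptr=8 lookahead=) remaining=[) * num $]
Step 19: shift ). Stack=[E + ( E )] ptr=9 lookahead=* remaining=[* num $]
Step 20: reduce F->( E ). Stack=[E + F] ptr=9 lookahead=* remaining=[* num $]
Step 21: reduce T->F. Stack=[E + T] ptr=9 lookahead=* remaining=[* num $]
Step 22: shift *. Stack=[E + T *] ptr=10 lookahead=num remaining=[num $]
Step 23: shift num. Stack=[E + T * num] ptr=11 lookahead=$ remaining=[$]
Step 24: reduce F->num. Stack=[E + T * F] ptr=11 lookahead=$ remaining=[$]
Step 25: reduce T->T * F. Stack=[E + T] ptr=11 lookahead=$ remaining=[$]
Step 26: reduce E->E + T. Stack=[E] ptr=11 lookahead=$ remaining=[$]
Step 27: accept. Stack=[E] ptr=11 lookahead=$ remaining=[$]

Answer: 27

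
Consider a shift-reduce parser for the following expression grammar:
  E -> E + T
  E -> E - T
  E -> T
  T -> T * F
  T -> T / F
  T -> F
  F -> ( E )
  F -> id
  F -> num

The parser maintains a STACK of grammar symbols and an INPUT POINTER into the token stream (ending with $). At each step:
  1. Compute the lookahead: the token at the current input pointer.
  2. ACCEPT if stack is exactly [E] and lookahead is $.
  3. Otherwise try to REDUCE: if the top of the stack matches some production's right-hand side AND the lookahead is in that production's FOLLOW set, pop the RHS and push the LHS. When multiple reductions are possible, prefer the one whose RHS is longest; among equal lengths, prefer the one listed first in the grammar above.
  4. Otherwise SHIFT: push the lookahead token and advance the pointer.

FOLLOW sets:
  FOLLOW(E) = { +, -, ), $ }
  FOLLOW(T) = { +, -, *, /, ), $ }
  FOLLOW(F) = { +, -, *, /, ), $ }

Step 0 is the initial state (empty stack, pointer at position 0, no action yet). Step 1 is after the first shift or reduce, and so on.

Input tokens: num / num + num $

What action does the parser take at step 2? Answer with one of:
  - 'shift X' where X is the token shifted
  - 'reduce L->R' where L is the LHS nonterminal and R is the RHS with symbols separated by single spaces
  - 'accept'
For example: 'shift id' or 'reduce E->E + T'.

Step 1: shift num. Stack=[num] ptr=1 lookahead=/ remaining=[/ num + num $]
Step 2: reduce F->num. Stack=[F] ptr=1 lookahead=/ remaining=[/ num + num $]

Answer: reduce F->num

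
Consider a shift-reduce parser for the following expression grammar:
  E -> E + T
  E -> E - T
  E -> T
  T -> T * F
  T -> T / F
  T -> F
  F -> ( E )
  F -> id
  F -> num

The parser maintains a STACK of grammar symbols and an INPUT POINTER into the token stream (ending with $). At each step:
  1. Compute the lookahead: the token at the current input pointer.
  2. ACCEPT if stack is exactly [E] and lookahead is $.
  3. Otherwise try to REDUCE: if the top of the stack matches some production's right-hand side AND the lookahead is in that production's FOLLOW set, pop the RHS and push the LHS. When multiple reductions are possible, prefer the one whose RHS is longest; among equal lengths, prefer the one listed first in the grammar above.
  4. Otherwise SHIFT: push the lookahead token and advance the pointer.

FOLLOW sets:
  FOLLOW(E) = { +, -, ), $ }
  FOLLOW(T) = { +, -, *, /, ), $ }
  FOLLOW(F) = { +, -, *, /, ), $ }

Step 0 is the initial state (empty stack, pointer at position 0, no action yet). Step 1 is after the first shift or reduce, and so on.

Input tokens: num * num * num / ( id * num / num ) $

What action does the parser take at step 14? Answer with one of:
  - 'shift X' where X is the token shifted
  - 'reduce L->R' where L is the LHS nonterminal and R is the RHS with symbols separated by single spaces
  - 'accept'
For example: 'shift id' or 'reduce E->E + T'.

Answer: shift id

Derivation:
Step 1: shift num. Stack=[num] ptr=1 lookahead=* remaining=[* num * num / ( id * num / num ) $]
Step 2: reduce F->num. Stack=[F] ptr=1 lookahead=* remaining=[* num * num / ( id * num / num ) $]
Step 3: reduce T->F. Stack=[T] ptr=1 lookahead=* remaining=[* num * num / ( id * num / num ) $]
Step 4: shift *. Stack=[T *] ptr=2 lookahead=num remaining=[num * num / ( id * num / num ) $]
Step 5: shift num. Stack=[T * num] ptr=3 lookahead=* remaining=[* num / ( id * num / num ) $]
Step 6: reduce F->num. Stack=[T * F] ptr=3 lookahead=* remaining=[* num / ( id * num / num ) $]
Step 7: reduce T->T * F. Stack=[T] ptr=3 lookahead=* remaining=[* num / ( id * num / num ) $]
Step 8: shift *. Stack=[T *] ptr=4 lookahead=num remaining=[num / ( id * num / num ) $]
Step 9: shift num. Stack=[T * num] ptr=5 lookahead=/ remaining=[/ ( id * num / num ) $]
Step 10: reduce F->num. Stack=[T * F] ptr=5 lookahead=/ remaining=[/ ( id * num / num ) $]
Step 11: reduce T->T * F. Stack=[T] ptr=5 lookahead=/ remaining=[/ ( id * num / num ) $]
Step 12: shift /. Stack=[T /] ptr=6 lookahead=( remaining=[( id * num / num ) $]
Step 13: shift (. Stack=[T / (] ptr=7 lookahead=id remaining=[id * num / num ) $]
Step 14: shift id. Stack=[T / ( id] ptr=8 lookahead=* remaining=[* num / num ) $]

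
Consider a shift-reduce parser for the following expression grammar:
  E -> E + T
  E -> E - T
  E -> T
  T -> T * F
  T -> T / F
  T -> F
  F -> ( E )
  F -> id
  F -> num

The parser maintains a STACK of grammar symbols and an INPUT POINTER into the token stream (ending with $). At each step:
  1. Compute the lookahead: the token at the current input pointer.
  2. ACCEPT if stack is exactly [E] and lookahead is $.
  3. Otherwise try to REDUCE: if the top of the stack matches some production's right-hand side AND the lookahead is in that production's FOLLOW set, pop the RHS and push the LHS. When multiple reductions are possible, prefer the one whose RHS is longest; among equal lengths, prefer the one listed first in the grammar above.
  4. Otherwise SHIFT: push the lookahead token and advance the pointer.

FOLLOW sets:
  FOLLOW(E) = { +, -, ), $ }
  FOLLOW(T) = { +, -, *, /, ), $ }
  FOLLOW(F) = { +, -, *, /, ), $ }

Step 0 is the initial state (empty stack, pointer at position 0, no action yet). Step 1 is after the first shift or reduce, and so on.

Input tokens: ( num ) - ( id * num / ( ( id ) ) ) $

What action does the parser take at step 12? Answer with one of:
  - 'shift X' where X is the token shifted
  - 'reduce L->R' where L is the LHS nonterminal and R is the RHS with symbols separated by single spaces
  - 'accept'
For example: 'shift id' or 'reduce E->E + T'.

Answer: shift id

Derivation:
Step 1: shift (. Stack=[(] ptr=1 lookahead=num remaining=[num ) - ( id * num / ( ( id ) ) ) $]
Step 2: shift num. Stack=[( num] ptr=2 lookahead=) remaining=[) - ( id * num / ( ( id ) ) ) $]
Step 3: reduce F->num. Stack=[( F] ptr=2 lookahead=) remaining=[) - ( id * num / ( ( id ) ) ) $]
Step 4: reduce T->F. Stack=[( T] ptr=2 lookahead=) remaining=[) - ( id * num / ( ( id ) ) ) $]
Step 5: reduce E->T. Stack=[( E] ptr=2 lookahead=) remaining=[) - ( id * num / ( ( id ) ) ) $]
Step 6: shift ). Stack=[( E )] ptr=3 lookahead=- remaining=[- ( id * num / ( ( id ) ) ) $]
Step 7: reduce F->( E ). Stack=[F] ptr=3 lookahead=- remaining=[- ( id * num / ( ( id ) ) ) $]
Step 8: reduce T->F. Stack=[T] ptr=3 lookahead=- remaining=[- ( id * num / ( ( id ) ) ) $]
Step 9: reduce E->T. Stack=[E] ptr=3 lookahead=- remaining=[- ( id * num / ( ( id ) ) ) $]
Step 10: shift -. Stack=[E -] ptr=4 lookahead=( remaining=[( id * num / ( ( id ) ) ) $]
Step 11: shift (. Stack=[E - (] ptr=5 lookahead=id remaining=[id * num / ( ( id ) ) ) $]
Step 12: shift id. Stack=[E - ( id] ptr=6 lookahead=* remaining=[* num / ( ( id ) ) ) $]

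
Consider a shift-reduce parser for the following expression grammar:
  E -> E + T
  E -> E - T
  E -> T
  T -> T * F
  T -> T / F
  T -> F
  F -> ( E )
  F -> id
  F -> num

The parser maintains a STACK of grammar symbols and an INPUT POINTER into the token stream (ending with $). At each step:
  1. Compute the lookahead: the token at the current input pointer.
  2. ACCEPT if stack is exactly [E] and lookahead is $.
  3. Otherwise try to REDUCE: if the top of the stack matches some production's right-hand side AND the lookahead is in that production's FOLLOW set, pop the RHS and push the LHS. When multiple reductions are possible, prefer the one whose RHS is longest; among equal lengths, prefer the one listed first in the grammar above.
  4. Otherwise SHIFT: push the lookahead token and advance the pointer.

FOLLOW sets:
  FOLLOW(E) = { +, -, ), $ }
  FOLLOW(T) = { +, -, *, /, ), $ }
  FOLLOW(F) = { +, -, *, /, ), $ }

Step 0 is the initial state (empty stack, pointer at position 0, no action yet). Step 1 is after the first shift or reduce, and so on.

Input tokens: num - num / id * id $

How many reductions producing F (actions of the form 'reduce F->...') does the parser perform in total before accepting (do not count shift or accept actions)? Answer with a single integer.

Step 1: shift num. Stack=[num] ptr=1 lookahead=- remaining=[- num / id * id $]
Step 2: reduce F->num. Stack=[F] ptr=1 lookahead=- remaining=[- num / id * id $]
Step 3: reduce T->F. Stack=[T] ptr=1 lookahead=- remaining=[- num / id * id $]
Step 4: reduce E->T. Stack=[E] ptr=1 lookahead=- remaining=[- num / id * id $]
Step 5: shift -. Stack=[E -] ptr=2 lookahead=num remaining=[num / id * id $]
Step 6: shift num. Stack=[E - num] ptr=3 lookahead=/ remaining=[/ id * id $]
Step 7: reduce F->num. Stack=[E - F] ptr=3 lookahead=/ remaining=[/ id * id $]
Step 8: reduce T->F. Stack=[E - T] ptr=3 lookahead=/ remaining=[/ id * id $]
Step 9: shift /. Stack=[E - T /] ptr=4 lookahead=id remaining=[id * id $]
Step 10: shift id. Stack=[E - T / id] ptr=5 lookahead=* remaining=[* id $]
Step 11: reduce F->id. Stack=[E - T / F] ptr=5 lookahead=* remaining=[* id $]
Step 12: reduce T->T / F. Stack=[E - T] ptr=5 lookahead=* remaining=[* id $]
Step 13: shift *. Stack=[E - T *] ptr=6 lookahead=id remaining=[id $]
Step 14: shift id. Stack=[E - T * id] ptr=7 lookahead=$ remaining=[$]
Step 15: reduce F->id. Stack=[E - T * F] ptr=7 lookahead=$ remaining=[$]
Step 16: reduce T->T * F. Stack=[E - T] ptr=7 lookahead=$ remaining=[$]
Step 17: reduce E->E - T. Stack=[E] ptr=7 lookahead=$ remaining=[$]
Step 18: accept. Stack=[E] ptr=7 lookahead=$ remaining=[$]

Answer: 4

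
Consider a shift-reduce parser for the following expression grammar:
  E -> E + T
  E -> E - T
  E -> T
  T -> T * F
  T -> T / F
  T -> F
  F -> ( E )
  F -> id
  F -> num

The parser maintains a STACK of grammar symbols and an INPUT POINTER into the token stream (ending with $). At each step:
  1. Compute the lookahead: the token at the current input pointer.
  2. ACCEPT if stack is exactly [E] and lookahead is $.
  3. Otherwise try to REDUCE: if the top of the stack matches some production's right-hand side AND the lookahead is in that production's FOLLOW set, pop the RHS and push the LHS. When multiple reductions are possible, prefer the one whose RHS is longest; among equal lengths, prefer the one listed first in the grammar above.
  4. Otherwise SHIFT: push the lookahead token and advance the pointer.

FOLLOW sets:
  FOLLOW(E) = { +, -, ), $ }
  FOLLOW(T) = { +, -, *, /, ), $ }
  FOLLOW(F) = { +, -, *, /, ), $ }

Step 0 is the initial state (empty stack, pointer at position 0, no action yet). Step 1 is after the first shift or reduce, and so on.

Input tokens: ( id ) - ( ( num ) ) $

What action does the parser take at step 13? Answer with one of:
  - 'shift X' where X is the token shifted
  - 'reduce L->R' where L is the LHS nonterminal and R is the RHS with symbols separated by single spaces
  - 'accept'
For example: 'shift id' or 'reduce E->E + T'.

Answer: shift num

Derivation:
Step 1: shift (. Stack=[(] ptr=1 lookahead=id remaining=[id ) - ( ( num ) ) $]
Step 2: shift id. Stack=[( id] ptr=2 lookahead=) remaining=[) - ( ( num ) ) $]
Step 3: reduce F->id. Stack=[( F] ptr=2 lookahead=) remaining=[) - ( ( num ) ) $]
Step 4: reduce T->F. Stack=[( T] ptr=2 lookahead=) remaining=[) - ( ( num ) ) $]
Step 5: reduce E->T. Stack=[( E] ptr=2 lookahead=) remaining=[) - ( ( num ) ) $]
Step 6: shift ). Stack=[( E )] ptr=3 lookahead=- remaining=[- ( ( num ) ) $]
Step 7: reduce F->( E ). Stack=[F] ptr=3 lookahead=- remaining=[- ( ( num ) ) $]
Step 8: reduce T->F. Stack=[T] ptr=3 lookahead=- remaining=[- ( ( num ) ) $]
Step 9: reduce E->T. Stack=[E] ptr=3 lookahead=- remaining=[- ( ( num ) ) $]
Step 10: shift -. Stack=[E -] ptr=4 lookahead=( remaining=[( ( num ) ) $]
Step 11: shift (. Stack=[E - (] ptr=5 lookahead=( remaining=[( num ) ) $]
Step 12: shift (. Stack=[E - ( (] ptr=6 lookahead=num remaining=[num ) ) $]
Step 13: shift num. Stack=[E - ( ( num] ptr=7 lookahead=) remaining=[) ) $]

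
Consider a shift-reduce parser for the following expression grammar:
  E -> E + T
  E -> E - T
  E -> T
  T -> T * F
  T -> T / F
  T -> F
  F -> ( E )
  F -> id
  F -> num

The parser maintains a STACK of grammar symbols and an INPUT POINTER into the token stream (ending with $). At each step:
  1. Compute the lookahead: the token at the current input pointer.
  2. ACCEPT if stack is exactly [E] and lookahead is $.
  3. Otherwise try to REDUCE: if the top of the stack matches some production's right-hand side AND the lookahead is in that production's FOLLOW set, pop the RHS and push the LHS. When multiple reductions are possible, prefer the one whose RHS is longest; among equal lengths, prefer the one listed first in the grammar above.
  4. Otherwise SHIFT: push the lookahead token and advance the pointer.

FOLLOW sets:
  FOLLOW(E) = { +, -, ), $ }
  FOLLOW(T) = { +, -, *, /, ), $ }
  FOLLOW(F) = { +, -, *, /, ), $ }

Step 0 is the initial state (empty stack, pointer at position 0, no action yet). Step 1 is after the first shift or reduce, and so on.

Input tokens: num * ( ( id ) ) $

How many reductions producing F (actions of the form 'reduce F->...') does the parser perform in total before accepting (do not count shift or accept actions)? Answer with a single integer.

Step 1: shift num. Stack=[num] ptr=1 lookahead=* remaining=[* ( ( id ) ) $]
Step 2: reduce F->num. Stack=[F] ptr=1 lookahead=* remaining=[* ( ( id ) ) $]
Step 3: reduce T->F. Stack=[T] ptr=1 lookahead=* remaining=[* ( ( id ) ) $]
Step 4: shift *. Stack=[T *] ptr=2 lookahead=( remaining=[( ( id ) ) $]
Step 5: shift (. Stack=[T * (] ptr=3 lookahead=( remaining=[( id ) ) $]
Step 6: shift (. Stack=[T * ( (] ptr=4 lookahead=id remaining=[id ) ) $]
Step 7: shift id. Stack=[T * ( ( id] ptr=5 lookahead=) remaining=[) ) $]
Step 8: reduce F->id. Stack=[T * ( ( F] ptr=5 lookahead=) remaining=[) ) $]
Step 9: reduce T->F. Stack=[T * ( ( T] ptr=5 lookahead=) remaining=[) ) $]
Step 10: reduce E->T. Stack=[T * ( ( E] ptr=5 lookahead=) remaining=[) ) $]
Step 11: shift ). Stack=[T * ( ( E )] ptr=6 lookahead=) remaining=[) $]
Step 12: reduce F->( E ). Stack=[T * ( F] ptr=6 lookahead=) remaining=[) $]
Step 13: reduce T->F. Stack=[T * ( T] ptr=6 lookahead=) remaining=[) $]
Step 14: reduce E->T. Stack=[T * ( E] ptr=6 lookahead=) remaining=[) $]
Step 15: shift ). Stack=[T * ( E )] ptr=7 lookahead=$ remaining=[$]
Step 16: reduce F->( E ). Stack=[T * F] ptr=7 lookahead=$ remaining=[$]
Step 17: reduce T->T * F. Stack=[T] ptr=7 lookahead=$ remaining=[$]
Step 18: reduce E->T. Stack=[E] ptr=7 lookahead=$ remaining=[$]
Step 19: accept. Stack=[E] ptr=7 lookahead=$ remaining=[$]

Answer: 4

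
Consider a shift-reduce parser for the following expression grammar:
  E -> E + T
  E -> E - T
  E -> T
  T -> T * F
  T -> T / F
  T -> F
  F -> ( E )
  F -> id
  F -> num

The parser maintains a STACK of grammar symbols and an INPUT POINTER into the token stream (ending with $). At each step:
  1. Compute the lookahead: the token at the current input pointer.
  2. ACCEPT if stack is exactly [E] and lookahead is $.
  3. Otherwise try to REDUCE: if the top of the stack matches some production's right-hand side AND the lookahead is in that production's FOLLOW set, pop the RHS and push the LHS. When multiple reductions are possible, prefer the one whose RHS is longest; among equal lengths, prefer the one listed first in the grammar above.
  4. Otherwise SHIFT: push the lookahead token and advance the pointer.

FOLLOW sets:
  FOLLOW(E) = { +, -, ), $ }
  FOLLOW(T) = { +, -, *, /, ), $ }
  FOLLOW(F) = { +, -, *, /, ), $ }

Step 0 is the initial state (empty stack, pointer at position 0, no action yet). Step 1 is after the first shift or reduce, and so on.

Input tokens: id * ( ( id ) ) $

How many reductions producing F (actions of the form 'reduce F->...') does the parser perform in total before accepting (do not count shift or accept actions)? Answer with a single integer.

Step 1: shift id. Stack=[id] ptr=1 lookahead=* remaining=[* ( ( id ) ) $]
Step 2: reduce F->id. Stack=[F] ptr=1 lookahead=* remaining=[* ( ( id ) ) $]
Step 3: reduce T->F. Stack=[T] ptr=1 lookahead=* remaining=[* ( ( id ) ) $]
Step 4: shift *. Stack=[T *] ptr=2 lookahead=( remaining=[( ( id ) ) $]
Step 5: shift (. Stack=[T * (] ptr=3 lookahead=( remaining=[( id ) ) $]
Step 6: shift (. Stack=[T * ( (] ptr=4 lookahead=id remaining=[id ) ) $]
Step 7: shift id. Stack=[T * ( ( id] ptr=5 lookahead=) remaining=[) ) $]
Step 8: reduce F->id. Stack=[T * ( ( F] ptr=5 lookahead=) remaining=[) ) $]
Step 9: reduce T->F. Stack=[T * ( ( T] ptr=5 lookahead=) remaining=[) ) $]
Step 10: reduce E->T. Stack=[T * ( ( E] ptr=5 lookahead=) remaining=[) ) $]
Step 11: shift ). Stack=[T * ( ( E )] ptr=6 lookahead=) remaining=[) $]
Step 12: reduce F->( E ). Stack=[T * ( F] ptr=6 lookahead=) remaining=[) $]
Step 13: reduce T->F. Stack=[T * ( T] ptr=6 lookahead=) remaining=[) $]
Step 14: reduce E->T. Stack=[T * ( E] ptr=6 lookahead=) remaining=[) $]
Step 15: shift ). Stack=[T * ( E )] ptr=7 lookahead=$ remaining=[$]
Step 16: reduce F->( E ). Stack=[T * F] ptr=7 lookahead=$ remaining=[$]
Step 17: reduce T->T * F. Stack=[T] ptr=7 lookahead=$ remaining=[$]
Step 18: reduce E->T. Stack=[E] ptr=7 lookahead=$ remaining=[$]
Step 19: accept. Stack=[E] ptr=7 lookahead=$ remaining=[$]

Answer: 4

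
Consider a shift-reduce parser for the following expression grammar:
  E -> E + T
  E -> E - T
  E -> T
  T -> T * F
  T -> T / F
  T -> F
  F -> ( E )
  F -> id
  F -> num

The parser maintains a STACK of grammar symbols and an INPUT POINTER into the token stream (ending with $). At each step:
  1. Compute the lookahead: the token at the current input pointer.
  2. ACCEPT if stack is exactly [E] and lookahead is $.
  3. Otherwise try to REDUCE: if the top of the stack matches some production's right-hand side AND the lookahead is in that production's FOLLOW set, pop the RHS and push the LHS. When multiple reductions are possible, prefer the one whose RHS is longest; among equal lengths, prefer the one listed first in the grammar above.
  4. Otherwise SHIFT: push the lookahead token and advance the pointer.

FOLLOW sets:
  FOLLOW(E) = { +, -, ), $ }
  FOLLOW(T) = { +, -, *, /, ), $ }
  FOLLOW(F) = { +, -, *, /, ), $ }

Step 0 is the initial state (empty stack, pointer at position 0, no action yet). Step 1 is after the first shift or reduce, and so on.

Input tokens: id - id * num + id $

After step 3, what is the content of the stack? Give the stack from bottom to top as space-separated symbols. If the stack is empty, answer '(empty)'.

Step 1: shift id. Stack=[id] ptr=1 lookahead=- remaining=[- id * num + id $]
Step 2: reduce F->id. Stack=[F] ptr=1 lookahead=- remaining=[- id * num + id $]
Step 3: reduce T->F. Stack=[T] ptr=1 lookahead=- remaining=[- id * num + id $]

Answer: T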